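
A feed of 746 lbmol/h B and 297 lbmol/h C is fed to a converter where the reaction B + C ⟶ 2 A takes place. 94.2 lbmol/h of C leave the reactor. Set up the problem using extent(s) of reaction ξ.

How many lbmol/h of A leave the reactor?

For C: n = n₀ − 1ξ → 94.2 = 297 − 1ξ, giving ξ = 202.8 lbmol/h.
Outlet amounts (n = n₀ + ν ξ):
  B: 746 − 1(202.8) = 543.2
  C: 297 − 1(202.8) = 94.2
  A: 0 + 2(202.8) = 405.6

406 lbmol/h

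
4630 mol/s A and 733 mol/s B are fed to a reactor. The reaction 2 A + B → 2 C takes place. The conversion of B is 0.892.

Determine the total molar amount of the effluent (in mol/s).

4710 mol/s

B reacted = 0.892 × 733 = 653.8 mol/s; ν_B = −1, so ξ = 653.8/1 = 653.8 mol/s.
Outlet amounts (n = n₀ + ν ξ):
  A: 4630 − 2(653.8) = 3322
  B: 733 − 1(653.8) = 79.16
  C: 0 + 2(653.8) = 1308
Total out = 3322 + 79.16 + 1308 = 4709 mol/s.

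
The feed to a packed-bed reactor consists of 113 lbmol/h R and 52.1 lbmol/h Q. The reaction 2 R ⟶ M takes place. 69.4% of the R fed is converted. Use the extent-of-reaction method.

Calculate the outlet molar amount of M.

39.2 lbmol/h

R reacted = 0.694 × 113 = 78.42 lbmol/h; ν_R = −2, so ξ = 78.42/2 = 39.21 lbmol/h.
Outlet amounts (n = n₀ + ν ξ):
  R: 113 − 2(39.21) = 34.58
  M: 0 + 1(39.21) = 39.21
  Q: 52.1 (inert)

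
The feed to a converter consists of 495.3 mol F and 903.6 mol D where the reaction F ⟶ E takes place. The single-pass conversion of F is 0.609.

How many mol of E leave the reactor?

F reacted = 0.609 × 495.3 = 301.6 mol; ν_F = −1, so ξ = 301.6/1 = 301.6 mol.
Outlet amounts (n = n₀ + ν ξ):
  F: 495.3 − 1(301.6) = 193.7
  E: 0 + 1(301.6) = 301.6
  D: 903.6 (inert)

302 mol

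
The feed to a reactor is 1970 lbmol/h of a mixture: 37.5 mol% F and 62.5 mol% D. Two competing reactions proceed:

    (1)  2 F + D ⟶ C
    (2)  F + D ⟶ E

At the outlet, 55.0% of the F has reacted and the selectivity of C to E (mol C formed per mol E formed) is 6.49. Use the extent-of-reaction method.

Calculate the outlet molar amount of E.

29.1 lbmol/h

Conversion of F: F consumed = 0.55 × 738.8 = 406.3 lbmol/h = 2ξ₁ + 1ξ₂.
Selectivity: 1ξ₁ / (1ξ₂) = 6.49 → ξ₁ = 6.49 ξ₂.
Substitute: (2·6.49 + 1) ξ₂ = 406.3 → ξ₂ = 29.06 lbmol/h, ξ₁ = 188.6 lbmol/h.
Outlet amounts (n = n₀ + Σ ν·ξ):
  F: 738.8 − 2(188.6) − 1(29.06) = 332.4
  D: 1231 − 1(188.6) − 1(29.06) = 1014
  C: 0 + 1(188.6) = 188.6
  E: 0 + 1(29.06) = 29.06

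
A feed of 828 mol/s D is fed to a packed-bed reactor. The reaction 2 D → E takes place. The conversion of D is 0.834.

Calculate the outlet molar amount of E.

345 mol/s

D reacted = 0.834 × 828 = 690.6 mol/s; ν_D = −2, so ξ = 690.6/2 = 345.3 mol/s.
Outlet amounts (n = n₀ + ν ξ):
  D: 828 − 2(345.3) = 137.4
  E: 0 + 1(345.3) = 345.3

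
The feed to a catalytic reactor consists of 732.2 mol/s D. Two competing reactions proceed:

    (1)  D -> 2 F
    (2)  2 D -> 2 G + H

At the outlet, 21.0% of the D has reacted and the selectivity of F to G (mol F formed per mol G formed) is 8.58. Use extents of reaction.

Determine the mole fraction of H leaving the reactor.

0.0167

Conversion of D: D consumed = 0.21 × 732.2 = 153.8 mol/s = 1ξ₁ + 2ξ₂.
Selectivity: 2ξ₁ / (2ξ₂) = 8.58 → ξ₁ = 8.58 ξ₂.
Substitute: (1·8.58 + 2) ξ₂ = 153.8 → ξ₂ = 14.53 mol/s, ξ₁ = 124.7 mol/s.
Outlet amounts (n = n₀ + Σ ν·ξ):
  D: 732.2 − 1(124.7) − 2(14.53) = 578.4
  F: 0 + 2(124.7) = 249.4
  G: 0 + 2(14.53) = 29.07
  H: 0 + 1(14.53) = 14.53
Total out = 871.4 mol/s; y_H = 14.53 / 871.4 = 0.01668.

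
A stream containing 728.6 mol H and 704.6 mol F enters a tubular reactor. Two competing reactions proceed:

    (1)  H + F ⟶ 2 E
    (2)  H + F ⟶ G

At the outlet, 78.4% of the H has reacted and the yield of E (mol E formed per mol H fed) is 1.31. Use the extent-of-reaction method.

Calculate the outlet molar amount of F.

133 mol

Yield of E: 2ξ₁ / 728.6 = 1.31 → ξ₁ = 477.2 mol.
Conversion of H: 1ξ₁ + 1ξ₂ = 0.784 × 728.6 = 571.2 → ξ₂ = 93.99 mol.
Outlet amounts (n = n₀ + Σ ν·ξ):
  H: 728.6 − 1(477.2) − 1(93.99) = 157.4
  F: 704.6 − 1(477.2) − 1(93.99) = 133.4
  E: 0 + 2(477.2) = 954.5
  G: 0 + 1(93.99) = 93.99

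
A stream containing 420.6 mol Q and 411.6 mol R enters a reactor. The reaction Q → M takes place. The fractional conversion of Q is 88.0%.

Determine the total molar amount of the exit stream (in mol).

832 mol

Q reacted = 0.88 × 420.6 = 370.1 mol; ν_Q = −1, so ξ = 370.1/1 = 370.1 mol.
Outlet amounts (n = n₀ + ν ξ):
  Q: 420.6 − 1(370.1) = 50.47
  M: 0 + 1(370.1) = 370.1
  R: 411.6 (inert)
Total out = 50.47 + 370.1 + 411.6 = 832.2 mol.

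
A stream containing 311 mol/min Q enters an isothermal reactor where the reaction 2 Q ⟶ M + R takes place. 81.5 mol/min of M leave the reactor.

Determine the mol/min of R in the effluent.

For M: n = n₀ + 1ξ → 81.5 = 0 + 1ξ, giving ξ = 81.5 mol/min.
Outlet amounts (n = n₀ + ν ξ):
  Q: 311 − 2(81.5) = 148
  M: 0 + 1(81.5) = 81.5
  R: 0 + 1(81.5) = 81.5

81.5 mol/min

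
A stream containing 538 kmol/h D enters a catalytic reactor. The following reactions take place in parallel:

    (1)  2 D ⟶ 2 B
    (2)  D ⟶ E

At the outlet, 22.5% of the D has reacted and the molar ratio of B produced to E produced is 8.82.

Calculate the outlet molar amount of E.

12.3 kmol/h

Conversion of D: D consumed = 0.225 × 538 = 121 kmol/h = 2ξ₁ + 1ξ₂.
Selectivity: 2ξ₁ / (1ξ₂) = 8.82 → ξ₁ = 4.41 ξ₂.
Substitute: (2·4.41 + 1) ξ₂ = 121 → ξ₂ = 12.33 kmol/h, ξ₁ = 54.36 kmol/h.
Outlet amounts (n = n₀ + Σ ν·ξ):
  D: 538 − 2(54.36) − 1(12.33) = 416.9
  B: 0 + 2(54.36) = 108.7
  E: 0 + 1(12.33) = 12.33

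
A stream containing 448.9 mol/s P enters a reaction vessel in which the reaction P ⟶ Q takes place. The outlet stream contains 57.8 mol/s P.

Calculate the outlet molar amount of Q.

For P: n = n₀ − 1ξ → 57.8 = 448.9 − 1ξ, giving ξ = 391.1 mol/s.
Outlet amounts (n = n₀ + ν ξ):
  P: 448.9 − 1(391.1) = 57.8
  Q: 0 + 1(391.1) = 391.1

391 mol/s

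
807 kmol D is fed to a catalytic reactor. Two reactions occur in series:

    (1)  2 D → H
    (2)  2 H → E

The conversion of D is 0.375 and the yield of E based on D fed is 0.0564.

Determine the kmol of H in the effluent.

60.3 kmol

Conversion of D: D consumed = 2ξ₁ = 0.375 × 807 → ξ₁ = 151.3 kmol.
Yield of E: 1ξ₂ / 807 = 0.0564 → ξ₂ = 45.51 kmol.
Outlet amounts (n = n₀ + Σ ν·ξ):
  D: 807 − 2(151.3) = 504.4
  H: 0 + 1(151.3) − 2(45.51) = 60.28
  E: 0 + 1(45.51) = 45.51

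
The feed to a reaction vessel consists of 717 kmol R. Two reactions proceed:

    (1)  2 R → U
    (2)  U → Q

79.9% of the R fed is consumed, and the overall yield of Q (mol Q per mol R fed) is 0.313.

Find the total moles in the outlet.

431 kmol

Conversion of R: R consumed = 2ξ₁ = 0.799 × 717 → ξ₁ = 286.4 kmol.
Yield of Q: 1ξ₂ / 717 = 0.313 → ξ₂ = 224.4 kmol.
Outlet amounts (n = n₀ + Σ ν·ξ):
  R: 717 − 2(286.4) = 144.1
  U: 0 + 1(286.4) − 1(224.4) = 62.02
  Q: 0 + 1(224.4) = 224.4
Total out = 144.1 + 62.02 + 224.4 = 430.6 kmol.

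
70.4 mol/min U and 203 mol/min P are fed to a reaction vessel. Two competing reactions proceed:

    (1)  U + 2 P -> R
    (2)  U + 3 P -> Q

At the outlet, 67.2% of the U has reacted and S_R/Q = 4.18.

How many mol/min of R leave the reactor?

38.2 mol/min

Conversion of U: U consumed = 0.672 × 70.4 = 47.31 mol/min = 1ξ₁ + 1ξ₂.
Selectivity: 1ξ₁ / (1ξ₂) = 4.18 → ξ₁ = 4.18 ξ₂.
Substitute: (1·4.18 + 1) ξ₂ = 47.31 → ξ₂ = 9.133 mol/min, ξ₁ = 38.18 mol/min.
Outlet amounts (n = n₀ + Σ ν·ξ):
  U: 70.4 − 1(38.18) − 1(9.133) = 23.09
  P: 203 − 2(38.18) − 3(9.133) = 99.25
  R: 0 + 1(38.18) = 38.18
  Q: 0 + 1(9.133) = 9.133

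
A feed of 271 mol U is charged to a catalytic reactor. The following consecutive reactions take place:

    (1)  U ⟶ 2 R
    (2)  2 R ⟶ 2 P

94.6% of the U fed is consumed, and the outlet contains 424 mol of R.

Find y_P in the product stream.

0.168

Conversion of U: U consumed = 1ξ₁ = 0.946 × 271 → ξ₁ = 256.4 mol.
R balance: n_R = 0 + 2ξ₁ − 2ξ₂ = 424 → ξ₂ = (2·256.4 − 424)/2 = 44.37 mol.
Outlet amounts (n = n₀ + Σ ν·ξ):
  U: 271 − 1(256.4) = 14.63
  R: 0 + 2(256.4) − 2(44.37) = 424
  P: 0 + 2(44.37) = 88.73
Total out = 527.4 mol; y_P = 88.73 / 527.4 = 0.1683.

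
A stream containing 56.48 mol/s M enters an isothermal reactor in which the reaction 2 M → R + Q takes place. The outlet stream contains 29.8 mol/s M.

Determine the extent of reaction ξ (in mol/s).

For M: n = n₀ − 2ξ → 29.8 = 56.48 − 2ξ, giving ξ = 13.34 mol/s.
Outlet amounts (n = n₀ + ν ξ):
  M: 56.48 − 2(13.34) = 29.8
  R: 0 + 1(13.34) = 13.34
  Q: 0 + 1(13.34) = 13.34

ξ = 13.3 mol/s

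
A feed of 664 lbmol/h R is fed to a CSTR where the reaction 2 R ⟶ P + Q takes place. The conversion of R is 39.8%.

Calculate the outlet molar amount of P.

R reacted = 0.398 × 664 = 264.3 lbmol/h; ν_R = −2, so ξ = 264.3/2 = 132.1 lbmol/h.
Outlet amounts (n = n₀ + ν ξ):
  R: 664 − 2(132.1) = 399.7
  P: 0 + 1(132.1) = 132.1
  Q: 0 + 1(132.1) = 132.1

132 lbmol/h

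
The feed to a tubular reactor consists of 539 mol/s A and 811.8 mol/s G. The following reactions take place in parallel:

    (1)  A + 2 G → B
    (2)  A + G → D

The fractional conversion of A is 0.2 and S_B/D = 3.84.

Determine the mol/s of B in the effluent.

85.5 mol/s

Conversion of A: A consumed = 0.2 × 539 = 107.8 mol/s = 1ξ₁ + 1ξ₂.
Selectivity: 1ξ₁ / (1ξ₂) = 3.84 → ξ₁ = 3.84 ξ₂.
Substitute: (1·3.84 + 1) ξ₂ = 107.8 → ξ₂ = 22.27 mol/s, ξ₁ = 85.53 mol/s.
Outlet amounts (n = n₀ + Σ ν·ξ):
  A: 539 − 1(85.53) − 1(22.27) = 431.2
  G: 811.8 − 2(85.53) − 1(22.27) = 618.5
  B: 0 + 1(85.53) = 85.53
  D: 0 + 1(22.27) = 22.27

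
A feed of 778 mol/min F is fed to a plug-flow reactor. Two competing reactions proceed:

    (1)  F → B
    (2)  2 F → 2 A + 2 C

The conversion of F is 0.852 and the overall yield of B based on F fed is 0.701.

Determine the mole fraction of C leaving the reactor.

0.131

Yield of B: 1ξ₁ / 778 = 0.701 → ξ₁ = 545.4 mol/min.
Conversion of F: 1ξ₁ + 2ξ₂ = 0.852 × 778 = 662.9 → ξ₂ = 58.74 mol/min.
Outlet amounts (n = n₀ + Σ ν·ξ):
  F: 778 − 1(545.4) − 2(58.74) = 115.1
  B: 0 + 1(545.4) = 545.4
  A: 0 + 2(58.74) = 117.5
  C: 0 + 2(58.74) = 117.5
Total out = 895.5 mol/min; y_C = 117.5 / 895.5 = 0.1312.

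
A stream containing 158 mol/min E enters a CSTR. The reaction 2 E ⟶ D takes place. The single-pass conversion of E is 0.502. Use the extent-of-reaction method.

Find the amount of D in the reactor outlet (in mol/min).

39.7 mol/min

E reacted = 0.502 × 158 = 79.32 mol/min; ν_E = −2, so ξ = 79.32/2 = 39.66 mol/min.
Outlet amounts (n = n₀ + ν ξ):
  E: 158 − 2(39.66) = 78.68
  D: 0 + 1(39.66) = 39.66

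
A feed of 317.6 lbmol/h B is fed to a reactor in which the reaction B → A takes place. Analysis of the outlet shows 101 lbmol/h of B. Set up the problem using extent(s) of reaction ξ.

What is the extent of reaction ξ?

ξ = 217 lbmol/h

For B: n = n₀ − 1ξ → 101 = 317.6 − 1ξ, giving ξ = 216.6 lbmol/h.
Outlet amounts (n = n₀ + ν ξ):
  B: 317.6 − 1(216.6) = 101
  A: 0 + 1(216.6) = 216.6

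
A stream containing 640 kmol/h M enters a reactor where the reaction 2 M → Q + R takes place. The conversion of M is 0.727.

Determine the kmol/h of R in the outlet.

233 kmol/h

M reacted = 0.727 × 640 = 465.3 kmol/h; ν_M = −2, so ξ = 465.3/2 = 232.6 kmol/h.
Outlet amounts (n = n₀ + ν ξ):
  M: 640 − 2(232.6) = 174.7
  Q: 0 + 1(232.6) = 232.6
  R: 0 + 1(232.6) = 232.6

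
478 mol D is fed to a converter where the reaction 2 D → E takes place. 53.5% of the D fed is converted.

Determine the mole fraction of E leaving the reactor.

0.365

D reacted = 0.535 × 478 = 255.7 mol; ν_D = −2, so ξ = 255.7/2 = 127.9 mol.
Outlet amounts (n = n₀ + ν ξ):
  D: 478 − 2(127.9) = 222.3
  E: 0 + 1(127.9) = 127.9
Total out = 350.1 mol; y_E = 127.9 / 350.1 = 0.3652.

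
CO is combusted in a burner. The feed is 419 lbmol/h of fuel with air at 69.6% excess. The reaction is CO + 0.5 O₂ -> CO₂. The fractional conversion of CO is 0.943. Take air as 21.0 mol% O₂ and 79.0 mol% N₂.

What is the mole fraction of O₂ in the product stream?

Stoichiometric O₂ = 0.5 × 419 = 209.5 lbmol/h; O₂ fed = 209.5 × 1.696 = 355.3 lbmol/h.
N₂ fed = 355.3 × 79/21 = 1337 lbmol/h.
Fuel reacted = 0.943 × 419 → ξ = 395.1 lbmol/h.
Outlet (n = n₀ + ν ξ):
  CO: 419 − 1(395.1) = 23.88
  O₂: 355.3 − 0.5(395.1) = 157.8
  N₂: 1337 (inert)
  CO₂: 0 + 1(395.1) = 395.1
Total out = 1913 lbmol/h; y_O₂ = 157.8 / 1913 = 0.08245.

0.0824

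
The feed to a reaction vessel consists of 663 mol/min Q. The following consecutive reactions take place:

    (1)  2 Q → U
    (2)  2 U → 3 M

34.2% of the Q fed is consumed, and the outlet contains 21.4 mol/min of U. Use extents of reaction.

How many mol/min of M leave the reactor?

138 mol/min

Conversion of Q: Q consumed = 2ξ₁ = 0.342 × 663 → ξ₁ = 113.4 mol/min.
U balance: n_U = 0 + 1ξ₁ − 2ξ₂ = 21.4 → ξ₂ = (1·113.4 − 21.4)/2 = 45.99 mol/min.
Outlet amounts (n = n₀ + Σ ν·ξ):
  Q: 663 − 2(113.4) = 436.3
  U: 0 + 1(113.4) − 2(45.99) = 21.4
  M: 0 + 3(45.99) = 138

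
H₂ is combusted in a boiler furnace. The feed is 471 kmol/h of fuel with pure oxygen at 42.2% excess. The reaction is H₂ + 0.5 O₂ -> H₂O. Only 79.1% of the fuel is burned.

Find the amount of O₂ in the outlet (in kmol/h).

Stoichiometric O₂ = 0.5 × 471 = 235.5 kmol/h; O₂ fed = 235.5 × 1.422 = 334.9 kmol/h.
Fuel reacted = 0.791 × 471 → ξ = 372.6 kmol/h.
Outlet (n = n₀ + ν ξ):
  H₂: 471 − 1(372.6) = 98.44
  O₂: 334.9 − 0.5(372.6) = 148.6
  H₂O: 0 + 1(372.6) = 372.6

149 kmol/h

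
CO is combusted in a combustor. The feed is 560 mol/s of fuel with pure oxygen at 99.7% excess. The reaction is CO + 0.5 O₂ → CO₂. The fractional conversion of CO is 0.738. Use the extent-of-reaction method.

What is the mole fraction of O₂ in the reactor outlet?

0.386

Stoichiometric O₂ = 0.5 × 560 = 280 mol/s; O₂ fed = 280 × 1.997 = 559.2 mol/s.
Fuel reacted = 0.738 × 560 → ξ = 413.3 mol/s.
Outlet (n = n₀ + ν ξ):
  CO: 560 − 1(413.3) = 146.7
  O₂: 559.2 − 0.5(413.3) = 352.5
  CO₂: 0 + 1(413.3) = 413.3
Total out = 912.5 mol/s; y_O₂ = 352.5 / 912.5 = 0.3863.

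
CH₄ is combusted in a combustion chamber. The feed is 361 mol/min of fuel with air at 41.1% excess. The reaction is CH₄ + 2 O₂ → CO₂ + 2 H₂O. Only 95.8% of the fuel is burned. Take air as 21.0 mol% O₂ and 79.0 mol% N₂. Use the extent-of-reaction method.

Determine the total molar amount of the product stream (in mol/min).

Stoichiometric O₂ = 2 × 361 = 722 mol/min; O₂ fed = 722 × 1.411 = 1019 mol/min.
N₂ fed = 1019 × 79/21 = 3832 mol/min.
Fuel reacted = 0.958 × 361 → ξ = 345.8 mol/min.
Outlet (n = n₀ + ν ξ):
  CH₄: 361 − 1(345.8) = 15.16
  O₂: 1019 − 2(345.8) = 327.1
  N₂: 3832 (inert)
  CO₂: 0 + 1(345.8) = 345.8
  H₂O: 0 + 2(345.8) = 691.7
Total out = 15.16 + 327.1 + 3832 + 345.8 + 691.7 = 5212 mol/min.

5210 mol/min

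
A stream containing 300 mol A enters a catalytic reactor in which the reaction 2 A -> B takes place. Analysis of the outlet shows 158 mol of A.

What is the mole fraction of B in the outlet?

For A: n = n₀ − 2ξ → 158 = 300 − 2ξ, giving ξ = 71 mol.
Outlet amounts (n = n₀ + ν ξ):
  A: 300 − 2(71) = 158
  B: 0 + 1(71) = 71
Total out = 229 mol; y_B = 71 / 229 = 0.31.

0.31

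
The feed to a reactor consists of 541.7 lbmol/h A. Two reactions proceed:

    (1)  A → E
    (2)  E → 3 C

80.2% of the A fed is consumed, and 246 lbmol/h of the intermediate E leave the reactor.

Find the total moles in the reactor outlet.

Conversion of A: A consumed = 1ξ₁ = 0.802 × 541.7 → ξ₁ = 434.4 lbmol/h.
E balance: n_E = 0 + 1ξ₁ − 1ξ₂ = 246 → ξ₂ = (1·434.4 − 246)/1 = 188.4 lbmol/h.
Outlet amounts (n = n₀ + Σ ν·ξ):
  A: 541.7 − 1(434.4) = 107.3
  E: 0 + 1(434.4) − 1(188.4) = 246
  C: 0 + 3(188.4) = 565.3
Total out = 107.3 + 246 + 565.3 = 918.6 lbmol/h.

919 lbmol/h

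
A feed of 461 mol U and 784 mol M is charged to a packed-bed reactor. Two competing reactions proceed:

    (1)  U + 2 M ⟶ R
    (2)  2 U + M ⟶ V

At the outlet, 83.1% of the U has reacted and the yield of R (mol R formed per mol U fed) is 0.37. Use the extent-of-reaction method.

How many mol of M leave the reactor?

337 mol

Yield of R: 1ξ₁ / 461 = 0.37 → ξ₁ = 170.6 mol.
Conversion of U: 1ξ₁ + 2ξ₂ = 0.831 × 461 = 383.1 → ξ₂ = 106.3 mol.
Outlet amounts (n = n₀ + Σ ν·ξ):
  U: 461 − 1(170.6) − 2(106.3) = 77.91
  M: 784 − 2(170.6) − 1(106.3) = 336.6
  R: 0 + 1(170.6) = 170.6
  V: 0 + 1(106.3) = 106.3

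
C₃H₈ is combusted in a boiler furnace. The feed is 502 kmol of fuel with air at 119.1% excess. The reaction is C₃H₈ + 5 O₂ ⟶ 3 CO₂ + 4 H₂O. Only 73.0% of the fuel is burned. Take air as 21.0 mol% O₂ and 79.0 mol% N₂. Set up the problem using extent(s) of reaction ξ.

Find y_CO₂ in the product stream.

0.0406

Stoichiometric O₂ = 5 × 502 = 2510 kmol; O₂ fed = 2510 × 2.191 = 5499 kmol.
N₂ fed = 5499 × 79/21 = 20690 kmol.
Fuel reacted = 0.73 × 502 → ξ = 366.5 kmol.
Outlet (n = n₀ + ν ξ):
  C₃H₈: 502 − 1(366.5) = 135.5
  O₂: 5499 − 5(366.5) = 3667
  N₂: 20690 (inert)
  CO₂: 0 + 3(366.5) = 1099
  H₂O: 0 + 4(366.5) = 1466
Total out = 27060 kmol; y_CO₂ = 1099 / 27060 = 0.04063.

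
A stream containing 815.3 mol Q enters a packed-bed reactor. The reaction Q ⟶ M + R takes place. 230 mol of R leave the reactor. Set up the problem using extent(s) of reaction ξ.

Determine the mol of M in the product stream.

230 mol

For R: n = n₀ + 1ξ → 230 = 0 + 1ξ, giving ξ = 230 mol.
Outlet amounts (n = n₀ + ν ξ):
  Q: 815.3 − 1(230) = 585.3
  M: 0 + 1(230) = 230
  R: 0 + 1(230) = 230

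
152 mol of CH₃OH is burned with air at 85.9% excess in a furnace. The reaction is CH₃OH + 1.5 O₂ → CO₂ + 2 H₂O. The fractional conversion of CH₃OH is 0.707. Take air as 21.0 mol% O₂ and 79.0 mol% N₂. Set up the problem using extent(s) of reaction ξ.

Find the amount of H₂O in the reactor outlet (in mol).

Stoichiometric O₂ = 1.5 × 152 = 228 mol; O₂ fed = 228 × 1.859 = 423.9 mol.
N₂ fed = 423.9 × 79/21 = 1594 mol.
Fuel reacted = 0.707 × 152 → ξ = 107.5 mol.
Outlet (n = n₀ + ν ξ):
  CH₃OH: 152 − 1(107.5) = 44.54
  O₂: 423.9 − 1.5(107.5) = 262.7
  N₂: 1594 (inert)
  CO₂: 0 + 1(107.5) = 107.5
  H₂O: 0 + 2(107.5) = 214.9

215 mol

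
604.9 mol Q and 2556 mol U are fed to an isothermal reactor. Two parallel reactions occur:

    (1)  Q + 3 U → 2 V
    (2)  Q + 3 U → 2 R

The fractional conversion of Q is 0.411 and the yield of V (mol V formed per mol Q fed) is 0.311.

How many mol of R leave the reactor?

309 mol

Yield of V: 2ξ₁ / 604.9 = 0.311 → ξ₁ = 94.06 mol.
Conversion of Q: 1ξ₁ + 1ξ₂ = 0.411 × 604.9 = 248.6 → ξ₂ = 154.6 mol.
Outlet amounts (n = n₀ + Σ ν·ξ):
  Q: 604.9 − 1(94.06) − 1(154.6) = 356.3
  U: 2556 − 3(94.06) − 3(154.6) = 1810
  V: 0 + 2(94.06) = 188.1
  R: 0 + 2(154.6) = 309.1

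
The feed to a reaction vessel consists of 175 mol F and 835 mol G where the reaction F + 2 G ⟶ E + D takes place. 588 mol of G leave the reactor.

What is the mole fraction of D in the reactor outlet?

0.139

For G: n = n₀ − 2ξ → 588 = 835 − 2ξ, giving ξ = 123.5 mol.
Outlet amounts (n = n₀ + ν ξ):
  F: 175 − 1(123.5) = 51.5
  G: 835 − 2(123.5) = 588
  E: 0 + 1(123.5) = 123.5
  D: 0 + 1(123.5) = 123.5
Total out = 886.5 mol; y_D = 123.5 / 886.5 = 0.1393.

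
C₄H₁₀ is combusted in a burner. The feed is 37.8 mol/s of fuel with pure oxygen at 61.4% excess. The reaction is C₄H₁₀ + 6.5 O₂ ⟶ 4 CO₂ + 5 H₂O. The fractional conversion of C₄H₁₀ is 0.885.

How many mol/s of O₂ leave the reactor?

Stoichiometric O₂ = 6.5 × 37.8 = 245.7 mol/s; O₂ fed = 245.7 × 1.614 = 396.6 mol/s.
Fuel reacted = 0.885 × 37.8 → ξ = 33.45 mol/s.
Outlet (n = n₀ + ν ξ):
  C₄H₁₀: 37.8 − 1(33.45) = 4.347
  O₂: 396.6 − 6.5(33.45) = 179.1
  CO₂: 0 + 4(33.45) = 133.8
  H₂O: 0 + 5(33.45) = 167.3

179 mol/s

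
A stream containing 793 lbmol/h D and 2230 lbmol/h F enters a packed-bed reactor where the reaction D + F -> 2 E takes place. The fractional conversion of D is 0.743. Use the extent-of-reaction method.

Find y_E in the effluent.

D reacted = 0.743 × 793 = 589.2 lbmol/h; ν_D = −1, so ξ = 589.2/1 = 589.2 lbmol/h.
Outlet amounts (n = n₀ + ν ξ):
  D: 793 − 1(589.2) = 203.8
  F: 2230 − 1(589.2) = 1641
  E: 0 + 2(589.2) = 1178
Total out = 3023 lbmol/h; y_E = 1178 / 3023 = 0.3898.

0.39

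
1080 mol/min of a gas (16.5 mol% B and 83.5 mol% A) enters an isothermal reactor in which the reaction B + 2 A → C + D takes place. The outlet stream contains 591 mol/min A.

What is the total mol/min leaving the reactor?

925 mol/min

For A: n = n₀ − 2ξ → 591 = 901.8 − 2ξ, giving ξ = 155.4 mol/min.
Outlet amounts (n = n₀ + ν ξ):
  B: 178.2 − 1(155.4) = 22.8
  A: 901.8 − 2(155.4) = 591
  C: 0 + 1(155.4) = 155.4
  D: 0 + 1(155.4) = 155.4
Total out = 22.8 + 591 + 155.4 + 155.4 = 924.6 mol/min.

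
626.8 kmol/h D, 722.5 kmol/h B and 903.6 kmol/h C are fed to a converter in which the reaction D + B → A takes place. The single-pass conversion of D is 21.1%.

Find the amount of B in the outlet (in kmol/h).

D reacted = 0.211 × 626.8 = 132.3 kmol/h; ν_D = −1, so ξ = 132.3/1 = 132.3 kmol/h.
Outlet amounts (n = n₀ + ν ξ):
  D: 626.8 − 1(132.3) = 494.5
  B: 722.5 − 1(132.3) = 590.2
  A: 0 + 1(132.3) = 132.3
  C: 903.6 (inert)

590 kmol/h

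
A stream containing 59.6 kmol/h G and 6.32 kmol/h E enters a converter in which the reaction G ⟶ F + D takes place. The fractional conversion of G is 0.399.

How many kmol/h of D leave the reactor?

G reacted = 0.399 × 59.6 = 23.78 kmol/h; ν_G = −1, so ξ = 23.78/1 = 23.78 kmol/h.
Outlet amounts (n = n₀ + ν ξ):
  G: 59.6 − 1(23.78) = 35.82
  F: 0 + 1(23.78) = 23.78
  D: 0 + 1(23.78) = 23.78
  E: 6.32 (inert)

23.8 kmol/h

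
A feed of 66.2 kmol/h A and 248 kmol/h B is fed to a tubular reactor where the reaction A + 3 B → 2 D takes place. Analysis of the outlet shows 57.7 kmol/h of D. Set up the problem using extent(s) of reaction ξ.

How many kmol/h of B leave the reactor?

For D: n = n₀ + 2ξ → 57.7 = 0 + 2ξ, giving ξ = 28.85 kmol/h.
Outlet amounts (n = n₀ + ν ξ):
  A: 66.2 − 1(28.85) = 37.35
  B: 248 − 3(28.85) = 161.4
  D: 0 + 2(28.85) = 57.7

161 kmol/h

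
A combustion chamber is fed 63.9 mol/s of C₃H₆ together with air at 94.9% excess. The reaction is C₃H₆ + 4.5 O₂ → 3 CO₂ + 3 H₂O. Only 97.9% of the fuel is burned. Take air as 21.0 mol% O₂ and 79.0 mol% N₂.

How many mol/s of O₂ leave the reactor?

279 mol/s

Stoichiometric O₂ = 4.5 × 63.9 = 287.6 mol/s; O₂ fed = 287.6 × 1.949 = 560.4 mol/s.
N₂ fed = 560.4 × 79/21 = 2108 mol/s.
Fuel reacted = 0.979 × 63.9 → ξ = 62.56 mol/s.
Outlet (n = n₀ + ν ξ):
  C₃H₆: 63.9 − 1(62.56) = 1.342
  O₂: 560.4 − 4.5(62.56) = 278.9
  N₂: 2108 (inert)
  CO₂: 0 + 3(62.56) = 187.7
  H₂O: 0 + 3(62.56) = 187.7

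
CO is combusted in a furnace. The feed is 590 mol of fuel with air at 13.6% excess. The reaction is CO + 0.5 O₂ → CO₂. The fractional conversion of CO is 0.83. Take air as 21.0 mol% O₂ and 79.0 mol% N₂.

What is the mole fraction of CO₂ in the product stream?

Stoichiometric O₂ = 0.5 × 590 = 295 mol; O₂ fed = 295 × 1.136 = 335.1 mol.
N₂ fed = 335.1 × 79/21 = 1261 mol.
Fuel reacted = 0.83 × 590 → ξ = 489.7 mol.
Outlet (n = n₀ + ν ξ):
  CO: 590 − 1(489.7) = 100.3
  O₂: 335.1 − 0.5(489.7) = 90.27
  N₂: 1261 (inert)
  CO₂: 0 + 1(489.7) = 489.7
Total out = 1941 mol; y_CO₂ = 489.7 / 1941 = 0.2523.

0.252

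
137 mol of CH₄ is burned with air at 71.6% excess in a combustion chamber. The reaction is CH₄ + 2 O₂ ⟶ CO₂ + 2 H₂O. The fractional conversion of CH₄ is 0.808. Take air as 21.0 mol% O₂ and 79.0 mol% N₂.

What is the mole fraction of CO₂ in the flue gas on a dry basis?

0.0514

Stoichiometric O₂ = 2 × 137 = 274 mol; O₂ fed = 274 × 1.716 = 470.2 mol.
N₂ fed = 470.2 × 79/21 = 1769 mol.
Fuel reacted = 0.808 × 137 → ξ = 110.7 mol.
Outlet (n = n₀ + ν ξ):
  CH₄: 137 − 1(110.7) = 26.3
  O₂: 470.2 − 2(110.7) = 248.8
  N₂: 1769 (inert)
  CO₂: 0 + 1(110.7) = 110.7
  H₂O: 0 + 2(110.7) = 221.4
Dry total = 2155 mol; y_CO₂ (dry) = 110.7 / 2155 = 0.05138.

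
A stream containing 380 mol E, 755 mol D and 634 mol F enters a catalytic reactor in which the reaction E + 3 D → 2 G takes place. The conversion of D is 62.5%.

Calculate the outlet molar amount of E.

D reacted = 0.625 × 755 = 471.9 mol; ν_D = −3, so ξ = 471.9/3 = 157.3 mol.
Outlet amounts (n = n₀ + ν ξ):
  E: 380 − 1(157.3) = 222.7
  D: 755 − 3(157.3) = 283.1
  G: 0 + 2(157.3) = 314.6
  F: 634 (inert)

223 mol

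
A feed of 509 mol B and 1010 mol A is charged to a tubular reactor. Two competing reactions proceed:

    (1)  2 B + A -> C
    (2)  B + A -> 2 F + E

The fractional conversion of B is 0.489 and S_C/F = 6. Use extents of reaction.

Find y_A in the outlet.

Conversion of B: B consumed = 0.489 × 509 = 248.9 mol = 2ξ₁ + 1ξ₂.
Selectivity: 1ξ₁ / (2ξ₂) = 6 → ξ₁ = 12 ξ₂.
Substitute: (2·12 + 1) ξ₂ = 248.9 → ξ₂ = 9.956 mol, ξ₁ = 119.5 mol.
Outlet amounts (n = n₀ + Σ ν·ξ):
  B: 509 − 2(119.5) − 1(9.956) = 260.1
  A: 1010 − 1(119.5) − 1(9.956) = 880.6
  C: 0 + 1(119.5) = 119.5
  F: 0 + 2(9.956) = 19.91
  E: 0 + 1(9.956) = 9.956
Total out = 1290 mol; y_A = 880.6 / 1290 = 0.6826.

0.683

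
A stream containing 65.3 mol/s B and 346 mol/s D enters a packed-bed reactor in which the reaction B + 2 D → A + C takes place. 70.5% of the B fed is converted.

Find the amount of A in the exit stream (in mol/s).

B reacted = 0.705 × 65.3 = 46.04 mol/s; ν_B = −1, so ξ = 46.04/1 = 46.04 mol/s.
Outlet amounts (n = n₀ + ν ξ):
  B: 65.3 − 1(46.04) = 19.26
  D: 346 − 2(46.04) = 253.9
  A: 0 + 1(46.04) = 46.04
  C: 0 + 1(46.04) = 46.04

46 mol/s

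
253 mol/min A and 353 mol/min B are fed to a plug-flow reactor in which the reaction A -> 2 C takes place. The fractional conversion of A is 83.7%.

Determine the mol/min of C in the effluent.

A reacted = 0.837 × 253 = 211.8 mol/min; ν_A = −1, so ξ = 211.8/1 = 211.8 mol/min.
Outlet amounts (n = n₀ + ν ξ):
  A: 253 − 1(211.8) = 41.24
  C: 0 + 2(211.8) = 423.5
  B: 353 (inert)

424 mol/min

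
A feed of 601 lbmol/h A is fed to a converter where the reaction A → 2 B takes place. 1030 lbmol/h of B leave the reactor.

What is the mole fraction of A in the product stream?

For B: n = n₀ + 2ξ → 1030 = 0 + 2ξ, giving ξ = 515 lbmol/h.
Outlet amounts (n = n₀ + ν ξ):
  A: 601 − 1(515) = 86
  B: 0 + 2(515) = 1030
Total out = 1116 lbmol/h; y_A = 86 / 1116 = 0.07706.

0.0771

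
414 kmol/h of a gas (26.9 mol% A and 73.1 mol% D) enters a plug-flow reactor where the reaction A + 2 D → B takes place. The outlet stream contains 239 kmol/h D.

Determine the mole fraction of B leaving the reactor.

For D: n = n₀ − 2ξ → 239 = 302.6 − 2ξ, giving ξ = 31.82 kmol/h.
Outlet amounts (n = n₀ + ν ξ):
  A: 111.4 − 1(31.82) = 79.55
  D: 302.6 − 2(31.82) = 239
  B: 0 + 1(31.82) = 31.82
Total out = 350.4 kmol/h; y_B = 31.82 / 350.4 = 0.09081.

0.0908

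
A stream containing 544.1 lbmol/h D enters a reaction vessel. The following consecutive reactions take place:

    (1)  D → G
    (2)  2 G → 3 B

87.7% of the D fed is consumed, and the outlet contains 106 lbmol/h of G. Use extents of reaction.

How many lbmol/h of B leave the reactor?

557 lbmol/h

Conversion of D: D consumed = 1ξ₁ = 0.877 × 544.1 → ξ₁ = 477.2 lbmol/h.
G balance: n_G = 0 + 1ξ₁ − 2ξ₂ = 106 → ξ₂ = (1·477.2 − 106)/2 = 185.6 lbmol/h.
Outlet amounts (n = n₀ + Σ ν·ξ):
  D: 544.1 − 1(477.2) = 66.92
  G: 0 + 1(477.2) − 2(185.6) = 106
  B: 0 + 3(185.6) = 556.8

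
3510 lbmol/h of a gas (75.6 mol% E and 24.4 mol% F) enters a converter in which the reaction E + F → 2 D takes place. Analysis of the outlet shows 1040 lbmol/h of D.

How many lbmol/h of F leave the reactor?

For D: n = n₀ + 2ξ → 1040 = 0 + 2ξ, giving ξ = 520 lbmol/h.
Outlet amounts (n = n₀ + ν ξ):
  E: 2654 − 1(520) = 2134
  F: 856.4 − 1(520) = 336.4
  D: 0 + 2(520) = 1040

336 lbmol/h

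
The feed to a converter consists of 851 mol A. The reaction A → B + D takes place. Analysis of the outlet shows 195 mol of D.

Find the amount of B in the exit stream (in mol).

195 mol

For D: n = n₀ + 1ξ → 195 = 0 + 1ξ, giving ξ = 195 mol.
Outlet amounts (n = n₀ + ν ξ):
  A: 851 − 1(195) = 656
  B: 0 + 1(195) = 195
  D: 0 + 1(195) = 195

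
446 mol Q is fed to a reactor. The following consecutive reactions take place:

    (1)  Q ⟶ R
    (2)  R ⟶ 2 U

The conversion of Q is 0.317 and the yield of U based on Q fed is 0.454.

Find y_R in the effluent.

0.0733

Conversion of Q: Q consumed = 1ξ₁ = 0.317 × 446 → ξ₁ = 141.4 mol.
Yield of U: 2ξ₂ / 446 = 0.454 → ξ₂ = 101.2 mol.
Outlet amounts (n = n₀ + Σ ν·ξ):
  Q: 446 − 1(141.4) = 304.6
  R: 0 + 1(141.4) − 1(101.2) = 40.14
  U: 0 + 2(101.2) = 202.5
Total out = 547.2 mol; y_R = 40.14 / 547.2 = 0.07335.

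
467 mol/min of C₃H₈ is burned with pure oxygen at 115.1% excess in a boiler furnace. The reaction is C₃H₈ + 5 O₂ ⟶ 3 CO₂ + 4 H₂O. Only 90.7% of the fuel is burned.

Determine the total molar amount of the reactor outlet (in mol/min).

5910 mol/min

Stoichiometric O₂ = 5 × 467 = 2335 mol/min; O₂ fed = 2335 × 2.151 = 5023 mol/min.
Fuel reacted = 0.907 × 467 → ξ = 423.6 mol/min.
Outlet (n = n₀ + ν ξ):
  C₃H₈: 467 − 1(423.6) = 43.43
  O₂: 5023 − 5(423.6) = 2905
  CO₂: 0 + 3(423.6) = 1271
  H₂O: 0 + 4(423.6) = 1694
Total out = 43.43 + 2905 + 1271 + 1694 = 5913 mol/min.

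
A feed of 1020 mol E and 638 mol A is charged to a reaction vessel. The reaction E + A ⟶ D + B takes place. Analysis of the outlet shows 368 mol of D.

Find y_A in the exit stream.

For D: n = n₀ + 1ξ → 368 = 0 + 1ξ, giving ξ = 368 mol.
Outlet amounts (n = n₀ + ν ξ):
  E: 1020 − 1(368) = 652
  A: 638 − 1(368) = 270
  D: 0 + 1(368) = 368
  B: 0 + 1(368) = 368
Total out = 1658 mol; y_A = 270 / 1658 = 0.1628.

0.163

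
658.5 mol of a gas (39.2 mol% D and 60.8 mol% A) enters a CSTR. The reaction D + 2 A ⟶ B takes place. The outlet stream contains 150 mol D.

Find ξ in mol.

ξ = 108 mol

For D: n = n₀ − 1ξ → 150 = 258.1 − 1ξ, giving ξ = 108.1 mol.
Outlet amounts (n = n₀ + ν ξ):
  D: 258.1 − 1(108.1) = 150
  A: 400.4 − 2(108.1) = 184.1
  B: 0 + 1(108.1) = 108.1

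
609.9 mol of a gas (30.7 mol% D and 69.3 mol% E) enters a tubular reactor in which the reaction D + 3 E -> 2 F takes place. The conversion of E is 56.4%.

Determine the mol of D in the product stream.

E reacted = 0.564 × 422.7 = 238.4 mol; ν_E = −3, so ξ = 238.4/3 = 79.46 mol.
Outlet amounts (n = n₀ + ν ξ):
  D: 187.2 − 1(79.46) = 107.8
  E: 422.7 − 3(79.46) = 184.3
  F: 0 + 2(79.46) = 158.9

108 mol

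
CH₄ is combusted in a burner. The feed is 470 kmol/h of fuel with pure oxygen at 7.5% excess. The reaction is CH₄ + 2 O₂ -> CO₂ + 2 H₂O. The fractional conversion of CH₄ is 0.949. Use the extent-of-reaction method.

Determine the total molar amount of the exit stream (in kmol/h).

1480 kmol/h

Stoichiometric O₂ = 2 × 470 = 940 kmol/h; O₂ fed = 940 × 1.075 = 1010 kmol/h.
Fuel reacted = 0.949 × 470 → ξ = 446 kmol/h.
Outlet (n = n₀ + ν ξ):
  CH₄: 470 − 1(446) = 23.97
  O₂: 1010 − 2(446) = 118.4
  CO₂: 0 + 1(446) = 446
  H₂O: 0 + 2(446) = 892.1
Total out = 23.97 + 118.4 + 446 + 892.1 = 1480 kmol/h.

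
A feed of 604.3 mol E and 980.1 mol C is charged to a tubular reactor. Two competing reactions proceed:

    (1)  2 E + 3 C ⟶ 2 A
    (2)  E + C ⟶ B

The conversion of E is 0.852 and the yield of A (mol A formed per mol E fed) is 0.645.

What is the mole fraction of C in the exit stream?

0.309

Yield of A: 2ξ₁ / 604.3 = 0.645 → ξ₁ = 194.9 mol.
Conversion of E: 2ξ₁ + 1ξ₂ = 0.852 × 604.3 = 514.9 → ξ₂ = 125.1 mol.
Outlet amounts (n = n₀ + Σ ν·ξ):
  E: 604.3 − 2(194.9) − 1(125.1) = 89.44
  C: 980.1 − 3(194.9) − 1(125.1) = 270.3
  A: 0 + 2(194.9) = 389.8
  B: 0 + 1(125.1) = 125.1
Total out = 874.6 mol; y_C = 270.3 / 874.6 = 0.3091.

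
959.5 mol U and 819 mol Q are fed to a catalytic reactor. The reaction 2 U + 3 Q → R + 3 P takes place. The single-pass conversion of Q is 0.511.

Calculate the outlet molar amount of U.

680 mol

Q reacted = 0.511 × 819 = 418.5 mol; ν_Q = −3, so ξ = 418.5/3 = 139.5 mol.
Outlet amounts (n = n₀ + ν ξ):
  U: 959.5 − 2(139.5) = 680.5
  Q: 819 − 3(139.5) = 400.5
  R: 0 + 1(139.5) = 139.5
  P: 0 + 3(139.5) = 418.5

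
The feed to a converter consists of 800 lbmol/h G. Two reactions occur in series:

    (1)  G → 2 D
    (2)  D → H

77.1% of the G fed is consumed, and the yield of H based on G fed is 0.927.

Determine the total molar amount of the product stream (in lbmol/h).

1420 lbmol/h

Conversion of G: G consumed = 1ξ₁ = 0.771 × 800 → ξ₁ = 616.8 lbmol/h.
Yield of H: 1ξ₂ / 800 = 0.927 → ξ₂ = 741.6 lbmol/h.
Outlet amounts (n = n₀ + Σ ν·ξ):
  G: 800 − 1(616.8) = 183.2
  D: 0 + 2(616.8) − 1(741.6) = 492
  H: 0 + 1(741.6) = 741.6
Total out = 183.2 + 492 + 741.6 = 1417 lbmol/h.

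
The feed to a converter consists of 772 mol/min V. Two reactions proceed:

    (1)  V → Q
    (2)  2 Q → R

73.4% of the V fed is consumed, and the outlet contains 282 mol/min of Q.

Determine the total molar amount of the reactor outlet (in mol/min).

Conversion of V: V consumed = 1ξ₁ = 0.734 × 772 → ξ₁ = 566.6 mol/min.
Q balance: n_Q = 0 + 1ξ₁ − 2ξ₂ = 282 → ξ₂ = (1·566.6 − 282)/2 = 142.3 mol/min.
Outlet amounts (n = n₀ + Σ ν·ξ):
  V: 772 − 1(566.6) = 205.4
  Q: 0 + 1(566.6) − 2(142.3) = 282
  R: 0 + 1(142.3) = 142.3
Total out = 205.4 + 282 + 142.3 = 629.7 mol/min.

630 mol/min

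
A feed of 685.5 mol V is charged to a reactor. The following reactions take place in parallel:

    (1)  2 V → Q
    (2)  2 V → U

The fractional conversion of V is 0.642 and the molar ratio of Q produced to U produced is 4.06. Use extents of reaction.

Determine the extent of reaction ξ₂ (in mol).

ξ₂ = 43.5 mol

Conversion of V: V consumed = 0.642 × 685.5 = 440.1 mol = 2ξ₁ + 2ξ₂.
Selectivity: 1ξ₁ / (1ξ₂) = 4.06 → ξ₁ = 4.06 ξ₂.
Substitute: (2·4.06 + 2) ξ₂ = 440.1 → ξ₂ = 43.49 mol, ξ₁ = 176.6 mol.
Outlet amounts (n = n₀ + Σ ν·ξ):
  V: 685.5 − 2(176.6) − 2(43.49) = 245.4
  Q: 0 + 1(176.6) = 176.6
  U: 0 + 1(43.49) = 43.49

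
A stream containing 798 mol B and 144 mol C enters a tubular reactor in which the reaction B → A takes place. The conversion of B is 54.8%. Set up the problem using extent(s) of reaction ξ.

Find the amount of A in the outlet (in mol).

437 mol

B reacted = 0.548 × 798 = 437.3 mol; ν_B = −1, so ξ = 437.3/1 = 437.3 mol.
Outlet amounts (n = n₀ + ν ξ):
  B: 798 − 1(437.3) = 360.7
  A: 0 + 1(437.3) = 437.3
  C: 144 (inert)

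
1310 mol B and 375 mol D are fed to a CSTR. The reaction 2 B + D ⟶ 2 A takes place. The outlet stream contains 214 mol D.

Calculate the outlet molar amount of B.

For D: n = n₀ − 1ξ → 214 = 375 − 1ξ, giving ξ = 161 mol.
Outlet amounts (n = n₀ + ν ξ):
  B: 1310 − 2(161) = 988
  D: 375 − 1(161) = 214
  A: 0 + 2(161) = 322

988 mol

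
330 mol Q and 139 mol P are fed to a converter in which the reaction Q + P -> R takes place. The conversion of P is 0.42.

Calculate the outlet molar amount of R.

58.4 mol

P reacted = 0.42 × 139 = 58.38 mol; ν_P = −1, so ξ = 58.38/1 = 58.38 mol.
Outlet amounts (n = n₀ + ν ξ):
  Q: 330 − 1(58.38) = 271.6
  P: 139 − 1(58.38) = 80.62
  R: 0 + 1(58.38) = 58.38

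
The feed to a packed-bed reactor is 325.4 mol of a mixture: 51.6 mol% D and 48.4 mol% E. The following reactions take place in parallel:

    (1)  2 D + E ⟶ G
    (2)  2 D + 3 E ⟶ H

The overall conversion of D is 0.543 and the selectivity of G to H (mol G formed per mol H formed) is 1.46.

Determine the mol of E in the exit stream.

Conversion of D: D consumed = 0.543 × 167.9 = 91.17 mol = 2ξ₁ + 2ξ₂.
Selectivity: 1ξ₁ / (1ξ₂) = 1.46 → ξ₁ = 1.46 ξ₂.
Substitute: (2·1.46 + 2) ξ₂ = 91.17 → ξ₂ = 18.53 mol, ξ₁ = 27.06 mol.
Outlet amounts (n = n₀ + Σ ν·ξ):
  D: 167.9 − 2(27.06) − 2(18.53) = 76.73
  E: 157.5 − 1(27.06) − 3(18.53) = 74.84
  G: 0 + 1(27.06) = 27.06
  H: 0 + 1(18.53) = 18.53

74.8 mol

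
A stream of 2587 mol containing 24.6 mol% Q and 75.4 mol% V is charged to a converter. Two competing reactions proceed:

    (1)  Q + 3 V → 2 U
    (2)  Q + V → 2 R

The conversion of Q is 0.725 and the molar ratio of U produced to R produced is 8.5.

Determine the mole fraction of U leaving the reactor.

Conversion of Q: Q consumed = 0.725 × 636.4 = 461.4 mol = 1ξ₁ + 1ξ₂.
Selectivity: 2ξ₁ / (2ξ₂) = 8.5 → ξ₁ = 8.5 ξ₂.
Substitute: (1·8.5 + 1) ξ₂ = 461.4 → ξ₂ = 48.57 mol, ξ₁ = 412.8 mol.
Outlet amounts (n = n₀ + Σ ν·ξ):
  Q: 636.4 − 1(412.8) − 1(48.57) = 175
  V: 1951 − 3(412.8) − 1(48.57) = 663.6
  U: 0 + 2(412.8) = 825.6
  R: 0 + 2(48.57) = 97.14
Total out = 1761 mol; y_U = 825.6 / 1761 = 0.4688.

0.469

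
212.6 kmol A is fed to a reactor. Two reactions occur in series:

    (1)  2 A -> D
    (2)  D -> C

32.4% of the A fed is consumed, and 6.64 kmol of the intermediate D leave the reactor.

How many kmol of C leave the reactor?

27.8 kmol

Conversion of A: A consumed = 2ξ₁ = 0.324 × 212.6 → ξ₁ = 34.44 kmol.
D balance: n_D = 0 + 1ξ₁ − 1ξ₂ = 6.64 → ξ₂ = (1·34.44 − 6.64)/1 = 27.8 kmol.
Outlet amounts (n = n₀ + Σ ν·ξ):
  A: 212.6 − 2(34.44) = 143.7
  D: 0 + 1(34.44) − 1(27.8) = 6.64
  C: 0 + 1(27.8) = 27.8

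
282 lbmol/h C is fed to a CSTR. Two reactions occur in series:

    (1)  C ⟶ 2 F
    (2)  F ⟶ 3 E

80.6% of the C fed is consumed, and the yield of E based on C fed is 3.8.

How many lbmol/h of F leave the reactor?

Conversion of C: C consumed = 1ξ₁ = 0.806 × 282 → ξ₁ = 227.3 lbmol/h.
Yield of E: 3ξ₂ / 282 = 3.8 → ξ₂ = 357.2 lbmol/h.
Outlet amounts (n = n₀ + Σ ν·ξ):
  C: 282 − 1(227.3) = 54.71
  F: 0 + 2(227.3) − 1(357.2) = 97.38
  E: 0 + 3(357.2) = 1072

97.4 lbmol/h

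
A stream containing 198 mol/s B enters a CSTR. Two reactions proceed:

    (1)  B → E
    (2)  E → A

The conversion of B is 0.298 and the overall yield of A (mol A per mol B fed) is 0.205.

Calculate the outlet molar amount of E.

Conversion of B: B consumed = 1ξ₁ = 0.298 × 198 → ξ₁ = 59 mol/s.
Yield of A: 1ξ₂ / 198 = 0.205 → ξ₂ = 40.59 mol/s.
Outlet amounts (n = n₀ + Σ ν·ξ):
  B: 198 − 1(59) = 139
  E: 0 + 1(59) − 1(40.59) = 18.41
  A: 0 + 1(40.59) = 40.59

18.4 mol/s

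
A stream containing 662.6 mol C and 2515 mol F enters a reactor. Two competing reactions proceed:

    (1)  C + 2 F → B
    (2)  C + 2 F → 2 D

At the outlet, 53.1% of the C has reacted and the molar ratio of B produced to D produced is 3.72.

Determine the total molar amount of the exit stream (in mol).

2520 mol

Conversion of C: C consumed = 0.531 × 662.6 = 351.8 mol = 1ξ₁ + 1ξ₂.
Selectivity: 1ξ₁ / (2ξ₂) = 3.72 → ξ₁ = 7.44 ξ₂.
Substitute: (1·7.44 + 1) ξ₂ = 351.8 → ξ₂ = 41.69 mol, ξ₁ = 310.2 mol.
Outlet amounts (n = n₀ + Σ ν·ξ):
  C: 662.6 − 1(310.2) − 1(41.69) = 310.8
  F: 2515 − 2(310.2) − 2(41.69) = 1811
  B: 0 + 1(310.2) = 310.2
  D: 0 + 2(41.69) = 83.37
Total out = 310.8 + 1811 + 310.2 + 83.37 = 2516 mol.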